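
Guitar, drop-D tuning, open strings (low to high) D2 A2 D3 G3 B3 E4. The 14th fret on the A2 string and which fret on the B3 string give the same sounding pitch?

Fret 14 on A2 is MIDI 45 + 14 = 59 (B3). On the B3 string (open MIDI 59), that pitch is 59 − 59 = fret 0.

0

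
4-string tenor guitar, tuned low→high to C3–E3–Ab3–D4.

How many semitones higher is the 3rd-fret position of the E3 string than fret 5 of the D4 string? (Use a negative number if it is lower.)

E3 at fret 3 → G3 (MIDI 55); D4 at fret 5 → G4 (MIDI 67).
55 − 67 = -12, so the two pitches are 12 semitones apart.

-12 semitones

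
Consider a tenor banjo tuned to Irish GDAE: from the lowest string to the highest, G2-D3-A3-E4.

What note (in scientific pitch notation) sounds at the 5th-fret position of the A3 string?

Each fret is one semitone, so A3 + 5 = D4.

D4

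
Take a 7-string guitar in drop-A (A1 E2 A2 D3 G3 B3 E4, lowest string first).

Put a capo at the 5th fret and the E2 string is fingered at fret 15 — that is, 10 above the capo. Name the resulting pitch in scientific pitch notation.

G3

The capo raises the open E2 by 5 semitones to A2; fretting 10 more gives E2 + 5 + 10 = E2 + 15 semitones = G3.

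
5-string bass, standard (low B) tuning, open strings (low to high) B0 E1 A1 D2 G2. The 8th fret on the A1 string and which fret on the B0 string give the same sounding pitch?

A1 at fret 8 is A1 + 8 semitones = F2.
The open B0 string is 10 semitones below the open A1, so the same pitch on the B0 string lies at fret 8 + 10 = 18.

18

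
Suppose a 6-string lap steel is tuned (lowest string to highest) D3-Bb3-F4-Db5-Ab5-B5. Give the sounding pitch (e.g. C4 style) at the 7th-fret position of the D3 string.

A3

D3 is MIDI 50. Adding 7 gives 57, which is A3.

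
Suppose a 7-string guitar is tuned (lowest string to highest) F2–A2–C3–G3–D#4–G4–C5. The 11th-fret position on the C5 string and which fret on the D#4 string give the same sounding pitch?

20

Fret 11 on C5 is MIDI 72 + 11 = 83 (B5). On the D#4 string (open MIDI 63), that pitch is 83 − 63 = fret 20.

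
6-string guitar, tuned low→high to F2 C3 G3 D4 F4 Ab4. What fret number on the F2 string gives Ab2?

3

Ab2 is 3 semitones above the open F2 (F–Gb–G–Ab), so it sits at fret 3.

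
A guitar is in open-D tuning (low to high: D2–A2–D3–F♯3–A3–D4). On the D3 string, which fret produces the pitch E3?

E3 is 2 semitones above the open D3 (D–D#–E), so it sits at fret 2.

2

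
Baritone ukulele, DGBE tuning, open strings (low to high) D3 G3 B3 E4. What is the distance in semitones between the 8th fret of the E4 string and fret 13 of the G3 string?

E4 at fret 8 → C5 (MIDI 72); G3 at fret 13 → G♯4 (MIDI 68).
72 − 68 = 4, so the two pitches are 4 semitones apart, with C5 the higher.

4 semitones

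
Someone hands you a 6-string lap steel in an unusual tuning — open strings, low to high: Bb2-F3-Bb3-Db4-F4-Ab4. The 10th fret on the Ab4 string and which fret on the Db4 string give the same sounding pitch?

Ab4 at fret 10 is Ab4 + 10 semitones = Gb5.
The open Db4 string is 7 semitones below the open Ab4, so the same pitch on the Db4 string lies at fret 10 + 7 = 17.

17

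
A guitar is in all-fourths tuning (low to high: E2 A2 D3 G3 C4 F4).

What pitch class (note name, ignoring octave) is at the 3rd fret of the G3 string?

A♯

Each fret is one semitone, so G3 + 3 = A♯.
(Equivalently spelled B♭.)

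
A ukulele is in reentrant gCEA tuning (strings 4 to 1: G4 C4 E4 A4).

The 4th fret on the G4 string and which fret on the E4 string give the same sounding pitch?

Fret 4 on G4 is MIDI 67 + 4 = 71 (B4). On the E4 string (open MIDI 64), that pitch is 71 − 64 = fret 7.

7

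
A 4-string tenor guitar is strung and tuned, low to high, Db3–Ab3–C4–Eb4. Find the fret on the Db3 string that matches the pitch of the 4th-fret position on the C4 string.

15

C4 at fret 4 is C4 + 4 semitones = E4.
The open Db3 string is 11 semitones below the open C4, so the same pitch on the Db3 string lies at fret 4 + 11 = 15.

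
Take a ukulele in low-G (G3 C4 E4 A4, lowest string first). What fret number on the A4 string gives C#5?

4

C#5 is 4 semitones above the open A4 (A–A#–B–C–C#), so it sits at fret 4.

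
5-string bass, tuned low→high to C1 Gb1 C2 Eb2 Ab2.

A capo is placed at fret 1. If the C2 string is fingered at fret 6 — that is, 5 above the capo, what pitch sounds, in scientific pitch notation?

Gb2

The capo raises the open C2 by 1 semitone to Db2; fretting 5 more gives C2 + 1 + 5 = C2 + 6 semitones = Gb2.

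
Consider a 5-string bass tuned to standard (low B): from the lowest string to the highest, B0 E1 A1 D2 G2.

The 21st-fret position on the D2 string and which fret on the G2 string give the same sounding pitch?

Fret 21 on D2 is MIDI 38 + 21 = 59 (B3). On the G2 string (open MIDI 43), that pitch is 59 − 43 = fret 16.

16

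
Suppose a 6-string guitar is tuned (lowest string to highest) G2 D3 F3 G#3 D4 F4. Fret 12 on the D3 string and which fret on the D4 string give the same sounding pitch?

Fret 12 on D3 is MIDI 50 + 12 = 62 (D4). On the D4 string (open MIDI 62), that pitch is 62 − 62 = fret 0.

0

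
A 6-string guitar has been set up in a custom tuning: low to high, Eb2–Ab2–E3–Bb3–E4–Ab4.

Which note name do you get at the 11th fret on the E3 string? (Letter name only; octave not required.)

Eb

The open E3 string plus 11 semitones: E–F–Gb–G–…–Db–D–Eb.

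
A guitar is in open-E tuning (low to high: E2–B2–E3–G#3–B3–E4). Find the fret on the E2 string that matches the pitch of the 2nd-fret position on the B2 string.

Fret 2 on B2 is MIDI 47 + 2 = 49 (C#3). On the E2 string (open MIDI 40), that pitch is 49 − 40 = fret 9.

9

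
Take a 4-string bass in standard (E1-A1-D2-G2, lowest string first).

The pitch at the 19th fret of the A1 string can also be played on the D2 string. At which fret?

14

A1 at fret 19 is A1 + 19 semitones = E3.
The open D2 string is 5 semitones above the open A1, so the same pitch on the D2 string lies at fret 19 − 5 = 14.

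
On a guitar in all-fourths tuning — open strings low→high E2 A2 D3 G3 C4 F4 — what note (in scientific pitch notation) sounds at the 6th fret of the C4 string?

C4 is MIDI 60. Adding 6 gives 66, which is F♯4.

F♯4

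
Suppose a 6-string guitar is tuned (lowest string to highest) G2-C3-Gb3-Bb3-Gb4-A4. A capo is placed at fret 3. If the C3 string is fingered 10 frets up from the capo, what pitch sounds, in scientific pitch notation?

The capo raises the open C3 by 3 semitones to Eb3; fretting 10 more gives C3 + 3 + 10 = C3 + 13 semitones = Db4.
(Also written C#.)

Db4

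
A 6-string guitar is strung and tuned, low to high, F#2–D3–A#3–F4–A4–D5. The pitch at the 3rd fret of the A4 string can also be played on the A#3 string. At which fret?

Fret 3 on A4 is MIDI 69 + 3 = 72 (C5). On the A#3 string (open MIDI 58), that pitch is 72 − 58 = fret 14.

14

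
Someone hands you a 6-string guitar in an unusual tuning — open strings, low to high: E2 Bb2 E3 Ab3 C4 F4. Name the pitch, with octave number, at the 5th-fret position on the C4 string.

F4

Each fret is one semitone, so C4 + 5 = F4.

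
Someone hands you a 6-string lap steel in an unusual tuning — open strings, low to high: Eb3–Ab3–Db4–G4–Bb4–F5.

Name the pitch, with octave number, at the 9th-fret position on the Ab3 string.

F4

The open Ab3 string plus 9 semitones: Ab–A–Bb–B–C–Db–D–Eb–E–F.
The walk passes from B into C once, so the octave number goes from 3 to 4.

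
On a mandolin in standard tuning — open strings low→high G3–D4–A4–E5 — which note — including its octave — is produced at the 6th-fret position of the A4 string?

A4 is MIDI 69. Adding 6 gives 75, which is D#5.

D#5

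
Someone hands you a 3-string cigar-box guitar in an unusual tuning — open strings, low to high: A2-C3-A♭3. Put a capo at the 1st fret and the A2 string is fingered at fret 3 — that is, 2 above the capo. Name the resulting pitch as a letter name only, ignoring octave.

C

The capo raises the open A2 by 1 semitone to B♭2; fretting 2 more gives A2 + 1 + 2 = A2 + 3 semitones, landing on C.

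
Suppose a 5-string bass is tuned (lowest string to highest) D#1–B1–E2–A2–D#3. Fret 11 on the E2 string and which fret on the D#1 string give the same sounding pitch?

24

E2 at fret 11 is E2 + 11 semitones = D#3.
The open D#1 string is 13 semitones below the open E2, so the same pitch on the D#1 string lies at fret 11 + 13 = 24.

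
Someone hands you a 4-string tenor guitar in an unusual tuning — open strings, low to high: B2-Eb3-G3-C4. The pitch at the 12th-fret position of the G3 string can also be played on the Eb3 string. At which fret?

G3 at fret 12 is G3 + 12 semitones = G4.
The open Eb3 string is 4 semitones below the open G3, so the same pitch on the Eb3 string lies at fret 12 + 4 = 16.

16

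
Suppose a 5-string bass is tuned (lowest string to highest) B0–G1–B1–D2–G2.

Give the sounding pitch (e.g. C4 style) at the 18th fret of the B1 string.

B1 is MIDI 35. Adding 18 gives 53, which is F3.

F3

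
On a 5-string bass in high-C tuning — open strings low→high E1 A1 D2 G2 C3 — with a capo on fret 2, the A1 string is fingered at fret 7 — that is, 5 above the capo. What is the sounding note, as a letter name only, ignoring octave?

E

The capo raises the open A1 by 2 semitones to B1; fretting 5 more gives A1 + 2 + 5 = A1 + 7 semitones, landing on E.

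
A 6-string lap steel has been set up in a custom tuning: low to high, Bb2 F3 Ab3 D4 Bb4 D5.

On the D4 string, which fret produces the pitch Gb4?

Gb4 is 4 semitones above the open D4 (D–Eb–E–F–Gb), so it sits at fret 4.

4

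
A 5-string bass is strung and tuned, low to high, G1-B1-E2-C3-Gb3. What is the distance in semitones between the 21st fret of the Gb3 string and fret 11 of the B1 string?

29 semitones

Gb3 at fret 21 → Eb5 (MIDI 75); B1 at fret 11 → Bb2 (MIDI 46).
75 − 46 = 29, so the two pitches are 29 semitones apart, with Eb5 the higher.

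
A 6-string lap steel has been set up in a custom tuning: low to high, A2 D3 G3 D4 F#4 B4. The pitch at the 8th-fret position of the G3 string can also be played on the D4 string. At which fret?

1

Fret 8 on G3 is MIDI 55 + 8 = 63 (D#4). On the D4 string (open MIDI 62), that pitch is 63 − 62 = fret 1.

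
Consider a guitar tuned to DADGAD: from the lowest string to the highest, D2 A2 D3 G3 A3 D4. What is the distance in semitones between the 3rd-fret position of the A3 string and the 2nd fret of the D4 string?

4 semitones

A3 at fret 3 → C4 (MIDI 60); D4 at fret 2 → E4 (MIDI 64).
60 − 64 = -4, so the two pitches are 4 semitones apart, with E4 the higher.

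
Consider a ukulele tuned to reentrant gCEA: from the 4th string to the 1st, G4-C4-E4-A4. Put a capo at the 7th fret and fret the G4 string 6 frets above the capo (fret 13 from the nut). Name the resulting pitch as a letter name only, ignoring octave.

The capo raises the open G4 by 7 semitones to D5; fretting 6 more gives G4 + 7 + 6 = G4 + 13 semitones, landing on G♯.
(Also written A♭.)

G♯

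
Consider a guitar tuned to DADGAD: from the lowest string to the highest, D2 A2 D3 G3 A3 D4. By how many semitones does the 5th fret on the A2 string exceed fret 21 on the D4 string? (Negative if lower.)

A2 at fret 5 → D3 (MIDI 50); D4 at fret 21 → B5 (MIDI 83).
50 − 83 = -33, so the two pitches are 33 semitones apart.

-33 semitones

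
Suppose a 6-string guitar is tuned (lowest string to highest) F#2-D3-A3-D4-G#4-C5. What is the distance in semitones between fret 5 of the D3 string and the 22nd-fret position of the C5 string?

39 semitones

D3 at fret 5 → G3 (MIDI 55); C5 at fret 22 → A#6 (MIDI 94).
55 − 94 = -39, so the two pitches are 39 semitones apart, with A#6 the higher.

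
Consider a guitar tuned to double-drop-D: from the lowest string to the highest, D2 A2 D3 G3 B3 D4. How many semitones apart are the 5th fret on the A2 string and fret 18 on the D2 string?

A2 at fret 5 → D3 (MIDI 50); D2 at fret 18 → G#3 (MIDI 56).
50 − 56 = -6, so the two pitches are 6 semitones apart, with G#3 the higher.

6 semitones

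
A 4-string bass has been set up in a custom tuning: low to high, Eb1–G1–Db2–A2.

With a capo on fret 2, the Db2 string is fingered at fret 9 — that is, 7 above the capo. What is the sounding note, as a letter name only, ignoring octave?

Bb

The capo raises the open Db2 by 2 semitones to Eb2; fretting 7 more gives Db2 + 2 + 7 = Db2 + 9 semitones, landing on Bb.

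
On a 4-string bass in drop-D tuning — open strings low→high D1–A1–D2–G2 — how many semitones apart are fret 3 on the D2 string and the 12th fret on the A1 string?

4 semitones

D2 at fret 3 → F2 (MIDI 41); A1 at fret 12 → A2 (MIDI 45).
41 − 45 = -4, so the two pitches are 4 semitones apart, with A2 the higher.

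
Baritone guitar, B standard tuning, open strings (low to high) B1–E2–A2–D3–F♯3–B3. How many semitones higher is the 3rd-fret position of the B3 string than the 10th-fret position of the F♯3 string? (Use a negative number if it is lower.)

B3 at fret 3 → D4 (MIDI 62); F♯3 at fret 10 → E4 (MIDI 64).
62 − 64 = -2, so the two pitches are 2 semitones apart.

-2 semitones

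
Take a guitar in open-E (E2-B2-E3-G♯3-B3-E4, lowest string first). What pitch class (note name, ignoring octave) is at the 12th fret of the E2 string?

E

Each fret is one semitone, so E2 + 12 = E.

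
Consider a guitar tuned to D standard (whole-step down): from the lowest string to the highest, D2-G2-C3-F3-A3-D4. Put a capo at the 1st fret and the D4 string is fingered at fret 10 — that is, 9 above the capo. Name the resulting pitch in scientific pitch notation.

C5

The capo raises the open D4 by 1 semitone to D♯4; fretting 9 more gives D4 + 1 + 9 = D4 + 10 semitones = C5.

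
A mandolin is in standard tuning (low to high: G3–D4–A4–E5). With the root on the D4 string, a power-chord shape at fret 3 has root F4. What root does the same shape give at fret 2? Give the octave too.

Moving from fret 3 to fret 2 shifts the root by -1 semitone.
F4 down 1 semitone is E4.

E4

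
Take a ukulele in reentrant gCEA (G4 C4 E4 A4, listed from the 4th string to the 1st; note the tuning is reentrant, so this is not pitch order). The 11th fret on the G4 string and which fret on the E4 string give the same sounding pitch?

14

G4 at fret 11 is G4 + 11 semitones = F♯5.
The open E4 string is 3 semitones below the open G4, so the same pitch on the E4 string lies at fret 11 + 3 = 14.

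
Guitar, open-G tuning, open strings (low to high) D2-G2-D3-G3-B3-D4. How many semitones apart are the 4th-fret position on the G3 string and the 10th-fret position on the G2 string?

6 semitones

G3 at fret 4 → B3 (MIDI 59); G2 at fret 10 → F3 (MIDI 53).
59 − 53 = 6, so the two pitches are 6 semitones apart, with B3 the higher.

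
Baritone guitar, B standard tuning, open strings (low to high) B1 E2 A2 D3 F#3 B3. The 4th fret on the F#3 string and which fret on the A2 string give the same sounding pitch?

13

F#3 at fret 4 is F#3 + 4 semitones = A#3.
The open A2 string is 9 semitones below the open F#3, so the same pitch on the A2 string lies at fret 4 + 9 = 13.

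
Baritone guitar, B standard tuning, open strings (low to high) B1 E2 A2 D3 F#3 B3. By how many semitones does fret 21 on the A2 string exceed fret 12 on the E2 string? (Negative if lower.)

A2 at fret 21 → F#4 (MIDI 66); E2 at fret 12 → E3 (MIDI 52).
66 − 52 = 14, so the two pitches are 14 semitones apart.

14 semitones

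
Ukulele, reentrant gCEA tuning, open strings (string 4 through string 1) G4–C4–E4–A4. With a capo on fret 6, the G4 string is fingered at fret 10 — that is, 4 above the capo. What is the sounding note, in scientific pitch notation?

The capo raises the open G4 by 6 semitones to C#5; fretting 4 more gives G4 + 6 + 4 = G4 + 10 semitones = F5.

F5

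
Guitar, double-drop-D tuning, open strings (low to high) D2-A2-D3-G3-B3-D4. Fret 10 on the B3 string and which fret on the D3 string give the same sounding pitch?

B3 at fret 10 is B3 + 10 semitones = A4.
The open D3 string is 9 semitones below the open B3, so the same pitch on the D3 string lies at fret 10 + 9 = 19.

19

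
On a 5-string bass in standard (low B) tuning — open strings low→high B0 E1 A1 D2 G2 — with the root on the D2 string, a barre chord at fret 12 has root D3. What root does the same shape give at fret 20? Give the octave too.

Moving from fret 12 to fret 20 shifts the root by 8 semitones.
D3 up 8 semitones is A#3.

A#3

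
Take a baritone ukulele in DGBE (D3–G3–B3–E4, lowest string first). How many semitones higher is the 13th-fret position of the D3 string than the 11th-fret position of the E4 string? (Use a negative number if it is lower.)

-12 semitones

D3 at fret 13 → D♯4 (MIDI 63); E4 at fret 11 → D♯5 (MIDI 75).
63 − 75 = -12, so the two pitches are 12 semitones apart.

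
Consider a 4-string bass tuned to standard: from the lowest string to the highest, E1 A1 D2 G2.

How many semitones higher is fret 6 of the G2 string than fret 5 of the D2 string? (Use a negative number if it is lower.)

6 semitones

G2 at fret 6 → C#3 (MIDI 49); D2 at fret 5 → G2 (MIDI 43).
49 − 43 = 6, so the two pitches are 6 semitones apart.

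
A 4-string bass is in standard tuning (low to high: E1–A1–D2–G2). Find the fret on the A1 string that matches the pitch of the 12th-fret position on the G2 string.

G2 at fret 12 is G2 + 12 semitones = G3.
The open A1 string is 10 semitones below the open G2, so the same pitch on the A1 string lies at fret 12 + 10 = 22.

22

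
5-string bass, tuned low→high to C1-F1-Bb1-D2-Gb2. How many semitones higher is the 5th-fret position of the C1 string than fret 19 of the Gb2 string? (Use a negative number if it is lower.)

-32 semitones

C1 at fret 5 → F1 (MIDI 29); Gb2 at fret 19 → Db4 (MIDI 61).
29 − 61 = -32, so the two pitches are 32 semitones apart.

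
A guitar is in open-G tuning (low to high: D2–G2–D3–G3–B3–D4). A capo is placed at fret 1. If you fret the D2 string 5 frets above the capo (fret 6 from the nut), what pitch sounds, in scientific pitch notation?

G#2

The capo raises the open D2 by 1 semitone to D#2; fretting 5 more gives D2 + 1 + 5 = D2 + 6 semitones = G#2.
(Also written Ab.)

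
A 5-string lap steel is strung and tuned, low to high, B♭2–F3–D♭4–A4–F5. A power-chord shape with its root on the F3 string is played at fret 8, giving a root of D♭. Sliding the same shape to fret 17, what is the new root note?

B♭

Moving from fret 8 to fret 17 shifts the root by 9 semitones.
D♭ up 9 semitones is B♭.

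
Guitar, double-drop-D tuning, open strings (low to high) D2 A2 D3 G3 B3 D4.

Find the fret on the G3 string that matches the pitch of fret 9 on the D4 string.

16

D4 at fret 9 is D4 + 9 semitones = B4.
The open G3 string is 7 semitones below the open D4, so the same pitch on the G3 string lies at fret 9 + 7 = 16.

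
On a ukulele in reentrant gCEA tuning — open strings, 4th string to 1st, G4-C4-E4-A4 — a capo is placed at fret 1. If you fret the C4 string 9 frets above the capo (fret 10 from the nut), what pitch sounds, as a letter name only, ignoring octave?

The capo raises the open C4 by 1 semitone to C#4; fretting 9 more gives C4 + 1 + 9 = C4 + 10 semitones, landing on A#.

A#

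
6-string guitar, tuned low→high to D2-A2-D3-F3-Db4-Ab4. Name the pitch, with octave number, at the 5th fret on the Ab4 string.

Db5

Each fret is one semitone, so Ab4 + 5 = Db5.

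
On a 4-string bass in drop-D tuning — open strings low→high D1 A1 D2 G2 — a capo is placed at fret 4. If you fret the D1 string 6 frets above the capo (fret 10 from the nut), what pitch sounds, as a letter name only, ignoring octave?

The capo raises the open D1 by 4 semitones to F♯1; fretting 6 more gives D1 + 4 + 6 = D1 + 10 semitones, landing on C.

C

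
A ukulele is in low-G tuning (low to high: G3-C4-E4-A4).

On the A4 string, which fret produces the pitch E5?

7

E5 is 7 semitones above the open A4 (A–A#–B–C–C#–D–D#–E), so it sits at fret 7.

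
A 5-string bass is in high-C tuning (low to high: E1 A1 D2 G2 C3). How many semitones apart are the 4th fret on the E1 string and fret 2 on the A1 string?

3 semitones

E1 at fret 4 → G#1 (MIDI 32); A1 at fret 2 → B1 (MIDI 35).
32 − 35 = -3, so the two pitches are 3 semitones apart, with B1 the higher.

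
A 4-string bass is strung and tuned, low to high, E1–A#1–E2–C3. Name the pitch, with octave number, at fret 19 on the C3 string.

The open C3 string plus 19 semitones: C–C#–D–D#–…–F–F#–G.
The walk passes from B into C once, so the octave number goes from 3 to 4.

G4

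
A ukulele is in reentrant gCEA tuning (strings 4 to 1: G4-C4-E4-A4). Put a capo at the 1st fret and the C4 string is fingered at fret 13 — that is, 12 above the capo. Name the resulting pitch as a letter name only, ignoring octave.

The capo raises the open C4 by 1 semitone to C#4; fretting 12 more gives C4 + 1 + 12 = C4 + 13 semitones, landing on C#.

C#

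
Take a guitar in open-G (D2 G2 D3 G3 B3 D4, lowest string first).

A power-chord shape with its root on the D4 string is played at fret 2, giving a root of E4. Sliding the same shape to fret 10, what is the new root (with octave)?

Moving from fret 2 to fret 10 shifts the root by 8 semitones.
E4 up 8 semitones is C5.

C5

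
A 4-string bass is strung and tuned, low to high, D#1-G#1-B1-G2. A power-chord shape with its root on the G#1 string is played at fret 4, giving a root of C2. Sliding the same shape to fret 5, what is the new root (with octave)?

Moving from fret 4 to fret 5 shifts the root by 1 semitone.
C2 up 1 semitone is C#2.

C#2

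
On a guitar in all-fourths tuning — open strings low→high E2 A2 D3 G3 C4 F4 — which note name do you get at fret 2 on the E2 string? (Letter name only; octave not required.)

E2 is MIDI 40. Adding 2 gives 42; 42 mod 12 = 6, i.e. F♯.

F♯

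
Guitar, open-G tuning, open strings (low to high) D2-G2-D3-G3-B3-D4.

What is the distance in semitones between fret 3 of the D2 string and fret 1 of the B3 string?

D2 at fret 3 → F2 (MIDI 41); B3 at fret 1 → C4 (MIDI 60).
41 − 60 = -19, so the two pitches are 19 semitones apart, with C4 the higher.

19 semitones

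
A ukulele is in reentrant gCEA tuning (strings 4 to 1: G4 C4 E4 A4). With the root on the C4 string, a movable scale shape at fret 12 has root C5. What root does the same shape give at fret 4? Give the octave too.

Moving from fret 12 to fret 4 shifts the root by -8 semitones.
C5 down 8 semitones is E4.

E4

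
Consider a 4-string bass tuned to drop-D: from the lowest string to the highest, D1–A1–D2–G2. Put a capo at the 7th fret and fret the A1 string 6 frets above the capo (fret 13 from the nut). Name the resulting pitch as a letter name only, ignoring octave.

The capo raises the open A1 by 7 semitones to E2; fretting 6 more gives A1 + 7 + 6 = A1 + 13 semitones, landing on A#.
(Also written Bb.)

A#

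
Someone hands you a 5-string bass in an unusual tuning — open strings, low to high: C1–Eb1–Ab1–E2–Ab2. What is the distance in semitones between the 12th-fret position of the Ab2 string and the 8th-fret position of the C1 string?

Ab2 at fret 12 → Ab3 (MIDI 56); C1 at fret 8 → Ab1 (MIDI 32).
56 − 32 = 24, so the two pitches are 24 semitones apart, with Ab3 the higher.

24 semitones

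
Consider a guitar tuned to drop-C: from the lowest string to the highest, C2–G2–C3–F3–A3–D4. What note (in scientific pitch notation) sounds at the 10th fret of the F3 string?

D♯4

The open F3 string plus 10 semitones: F–F#–G–G#–…–C#–D–D#.
The walk passes from B into C once, so the octave number goes from 3 to 4.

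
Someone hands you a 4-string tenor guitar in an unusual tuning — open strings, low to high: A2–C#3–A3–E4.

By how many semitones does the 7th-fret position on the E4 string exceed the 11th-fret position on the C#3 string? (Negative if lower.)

11 semitones

E4 at fret 7 → B4 (MIDI 71); C#3 at fret 11 → C4 (MIDI 60).
71 − 60 = 11, so the two pitches are 11 semitones apart.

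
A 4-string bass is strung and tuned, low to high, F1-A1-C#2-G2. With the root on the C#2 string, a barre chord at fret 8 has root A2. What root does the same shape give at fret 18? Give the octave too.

Moving from fret 8 to fret 18 shifts the root by 10 semitones.
A2 up 10 semitones is G3.

G3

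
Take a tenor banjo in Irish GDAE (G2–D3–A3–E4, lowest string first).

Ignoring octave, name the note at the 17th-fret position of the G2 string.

C

G2 is MIDI 43. Adding 17 gives 60; 60 mod 12 = 0, i.e. C.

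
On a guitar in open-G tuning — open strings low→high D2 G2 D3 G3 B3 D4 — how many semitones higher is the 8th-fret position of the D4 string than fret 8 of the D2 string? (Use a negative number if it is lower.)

D4 at fret 8 → A#4 (MIDI 70); D2 at fret 8 → A#2 (MIDI 46).
70 − 46 = 24, so the two pitches are 24 semitones apart.

24 semitones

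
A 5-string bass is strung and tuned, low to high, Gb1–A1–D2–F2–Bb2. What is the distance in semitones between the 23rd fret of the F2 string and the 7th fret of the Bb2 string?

11 semitones

F2 at fret 23 → E4 (MIDI 64); Bb2 at fret 7 → F3 (MIDI 53).
64 − 53 = 11, so the two pitches are 11 semitones apart, with E4 the higher.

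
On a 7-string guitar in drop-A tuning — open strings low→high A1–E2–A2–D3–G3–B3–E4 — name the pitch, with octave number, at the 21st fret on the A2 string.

Each fret is one semitone, so A2 + 21 = F#4.

F#4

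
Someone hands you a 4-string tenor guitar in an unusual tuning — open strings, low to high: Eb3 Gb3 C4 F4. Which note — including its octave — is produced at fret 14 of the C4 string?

Each fret is one semitone, so C4 + 14 = D5.

D5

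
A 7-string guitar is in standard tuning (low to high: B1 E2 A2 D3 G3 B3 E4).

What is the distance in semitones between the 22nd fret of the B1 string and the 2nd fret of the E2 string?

15 semitones

B1 at fret 22 → A3 (MIDI 57); E2 at fret 2 → F♯2 (MIDI 42).
57 − 42 = 15, so the two pitches are 15 semitones apart, with A3 the higher.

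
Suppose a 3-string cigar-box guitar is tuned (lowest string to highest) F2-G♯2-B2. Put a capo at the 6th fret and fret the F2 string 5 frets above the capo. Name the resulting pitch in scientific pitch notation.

E3

The capo raises the open F2 by 6 semitones to B2; fretting 5 more gives F2 + 6 + 5 = F2 + 11 semitones = E3.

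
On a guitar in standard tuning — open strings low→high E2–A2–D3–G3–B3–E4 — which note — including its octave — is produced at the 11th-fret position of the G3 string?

F♯4

The open G3 string plus 11 semitones: G–G#–A–A#–…–E–F–F#.
The walk passes from B into C once, so the octave number goes from 3 to 4.
(Equivalently spelled G♭4.)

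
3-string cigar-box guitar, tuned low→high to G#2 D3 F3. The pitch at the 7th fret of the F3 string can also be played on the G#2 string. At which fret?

16

F3 at fret 7 is F3 + 7 semitones = C4.
The open G#2 string is 9 semitones below the open F3, so the same pitch on the G#2 string lies at fret 7 + 9 = 16.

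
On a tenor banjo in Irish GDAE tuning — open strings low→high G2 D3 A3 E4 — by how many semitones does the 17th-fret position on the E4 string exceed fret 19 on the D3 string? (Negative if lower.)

E4 at fret 17 → A5 (MIDI 81); D3 at fret 19 → A4 (MIDI 69).
81 − 69 = 12, so the two pitches are 12 semitones apart.

12 semitones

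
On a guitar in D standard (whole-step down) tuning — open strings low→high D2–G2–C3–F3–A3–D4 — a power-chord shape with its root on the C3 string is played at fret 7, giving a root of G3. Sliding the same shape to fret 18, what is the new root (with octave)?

F#4

Moving from fret 7 to fret 18 shifts the root by 11 semitones.
G3 up 11 semitones is F#4.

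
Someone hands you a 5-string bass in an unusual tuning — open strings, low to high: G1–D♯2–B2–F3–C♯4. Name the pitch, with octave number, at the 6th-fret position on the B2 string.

Each fret is one semitone, so B2 + 6 = F3.

F3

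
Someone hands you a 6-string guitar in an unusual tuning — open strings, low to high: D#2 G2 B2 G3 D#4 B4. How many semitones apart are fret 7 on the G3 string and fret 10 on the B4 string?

G3 at fret 7 → D4 (MIDI 62); B4 at fret 10 → A5 (MIDI 81).
62 − 81 = -19, so the two pitches are 19 semitones apart, with A5 the higher.

19 semitones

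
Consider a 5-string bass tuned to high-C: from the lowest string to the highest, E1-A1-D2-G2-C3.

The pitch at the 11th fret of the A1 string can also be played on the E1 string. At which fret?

A1 at fret 11 is A1 + 11 semitones = G#2.
The open E1 string is 5 semitones below the open A1, so the same pitch on the E1 string lies at fret 11 + 5 = 16.

16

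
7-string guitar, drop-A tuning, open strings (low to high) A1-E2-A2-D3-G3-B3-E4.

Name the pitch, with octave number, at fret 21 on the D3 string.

Each fret is one semitone, so D3 + 21 = B4.

B4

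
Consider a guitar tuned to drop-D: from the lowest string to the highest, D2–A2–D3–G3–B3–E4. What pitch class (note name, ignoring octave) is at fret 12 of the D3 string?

The open D3 string plus 12 semitones: D–D#–E–F–…–C–C#–D.

D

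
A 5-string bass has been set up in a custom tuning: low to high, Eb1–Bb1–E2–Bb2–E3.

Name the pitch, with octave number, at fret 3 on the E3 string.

G3

Each fret is one semitone, so E3 + 3 = G3.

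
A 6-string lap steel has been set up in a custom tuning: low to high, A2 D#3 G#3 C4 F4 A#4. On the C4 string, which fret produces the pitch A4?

A4 is 9 semitones above the open C4 (C–C#–D–D#–E–F–F#–G–G#–A), so it sits at fret 9.

9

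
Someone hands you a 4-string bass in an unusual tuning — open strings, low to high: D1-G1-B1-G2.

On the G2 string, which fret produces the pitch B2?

4

B2 is 4 semitones above the open G2 (G–Ab–A–Bb–B), so it sits at fret 4.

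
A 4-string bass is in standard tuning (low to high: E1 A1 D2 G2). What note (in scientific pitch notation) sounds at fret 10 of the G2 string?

F3

The open G2 string plus 10 semitones: G–G#–A–A#–…–D#–E–F.
The walk passes from B into C once, so the octave number goes from 2 to 3.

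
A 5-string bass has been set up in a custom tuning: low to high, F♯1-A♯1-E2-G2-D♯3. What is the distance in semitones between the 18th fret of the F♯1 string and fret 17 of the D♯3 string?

F♯1 at fret 18 → C3 (MIDI 48); D♯3 at fret 17 → G♯4 (MIDI 68).
48 − 68 = -20, so the two pitches are 20 semitones apart, with G♯4 the higher.

20 semitones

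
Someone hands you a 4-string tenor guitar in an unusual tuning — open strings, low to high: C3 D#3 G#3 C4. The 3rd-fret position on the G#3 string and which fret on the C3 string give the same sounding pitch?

11

G#3 at fret 3 is G#3 + 3 semitones = B3.
The open C3 string is 8 semitones below the open G#3, so the same pitch on the C3 string lies at fret 3 + 8 = 11.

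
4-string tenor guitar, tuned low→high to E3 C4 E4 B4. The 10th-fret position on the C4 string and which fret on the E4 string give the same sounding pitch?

C4 at fret 10 is C4 + 10 semitones = Bb4.
The open E4 string is 4 semitones above the open C4, so the same pitch on the E4 string lies at fret 10 − 4 = 6.

6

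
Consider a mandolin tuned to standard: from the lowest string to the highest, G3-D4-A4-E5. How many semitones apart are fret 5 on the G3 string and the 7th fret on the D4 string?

9 semitones

G3 at fret 5 → C4 (MIDI 60); D4 at fret 7 → A4 (MIDI 69).
60 − 69 = -9, so the two pitches are 9 semitones apart, with A4 the higher.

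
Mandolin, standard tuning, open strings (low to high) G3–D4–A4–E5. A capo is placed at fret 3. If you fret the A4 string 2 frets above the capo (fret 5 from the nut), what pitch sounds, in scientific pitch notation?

The capo raises the open A4 by 3 semitones to C5; fretting 2 more gives A4 + 3 + 2 = A4 + 5 semitones = D5.

D5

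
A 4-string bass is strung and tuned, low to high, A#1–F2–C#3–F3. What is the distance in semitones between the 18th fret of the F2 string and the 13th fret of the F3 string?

F2 at fret 18 → B3 (MIDI 59); F3 at fret 13 → F#4 (MIDI 66).
59 − 66 = -7, so the two pitches are 7 semitones apart, with F#4 the higher.

7 semitones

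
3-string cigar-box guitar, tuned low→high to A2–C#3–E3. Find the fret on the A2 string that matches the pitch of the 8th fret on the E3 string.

15

Fret 8 on E3 is MIDI 52 + 8 = 60 (C4). On the A2 string (open MIDI 45), that pitch is 60 − 45 = fret 15.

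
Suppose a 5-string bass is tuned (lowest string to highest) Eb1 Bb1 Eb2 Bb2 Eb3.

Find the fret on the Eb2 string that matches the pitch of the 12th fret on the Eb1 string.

0

Fret 12 on Eb1 is MIDI 27 + 12 = 39 (Eb2). On the Eb2 string (open MIDI 39), that pitch is 39 − 39 = fret 0.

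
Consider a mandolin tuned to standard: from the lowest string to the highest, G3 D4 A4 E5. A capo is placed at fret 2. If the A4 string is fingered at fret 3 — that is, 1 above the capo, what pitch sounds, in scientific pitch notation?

C5

The capo raises the open A4 by 2 semitones to B4; fretting 1 more gives A4 + 2 + 1 = A4 + 3 semitones = C5.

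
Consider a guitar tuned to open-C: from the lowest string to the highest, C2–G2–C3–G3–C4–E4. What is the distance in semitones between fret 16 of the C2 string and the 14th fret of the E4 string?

26 semitones

C2 at fret 16 → E3 (MIDI 52); E4 at fret 14 → F#5 (MIDI 78).
52 − 78 = -26, so the two pitches are 26 semitones apart, with F#5 the higher.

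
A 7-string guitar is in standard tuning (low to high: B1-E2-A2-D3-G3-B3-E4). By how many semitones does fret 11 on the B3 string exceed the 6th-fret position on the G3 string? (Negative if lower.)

9 semitones

B3 at fret 11 → A#4 (MIDI 70); G3 at fret 6 → C#4 (MIDI 61).
70 − 61 = 9, so the two pitches are 9 semitones apart.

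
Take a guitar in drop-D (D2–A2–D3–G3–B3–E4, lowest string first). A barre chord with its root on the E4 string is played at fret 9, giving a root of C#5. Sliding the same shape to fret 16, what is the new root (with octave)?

G#5

Moving from fret 9 to fret 16 shifts the root by 7 semitones.
C#5 up 7 semitones is G#5.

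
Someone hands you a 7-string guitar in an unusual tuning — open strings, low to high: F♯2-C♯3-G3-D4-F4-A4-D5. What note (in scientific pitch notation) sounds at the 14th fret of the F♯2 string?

Each fret is one semitone, so F♯2 + 14 = G♯3.
(Equivalently spelled A♭3.)

G♯3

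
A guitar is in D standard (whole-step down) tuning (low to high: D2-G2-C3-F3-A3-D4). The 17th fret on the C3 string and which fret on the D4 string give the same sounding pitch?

Fret 17 on C3 is MIDI 48 + 17 = 65 (F4). On the D4 string (open MIDI 62), that pitch is 65 − 62 = fret 3.

3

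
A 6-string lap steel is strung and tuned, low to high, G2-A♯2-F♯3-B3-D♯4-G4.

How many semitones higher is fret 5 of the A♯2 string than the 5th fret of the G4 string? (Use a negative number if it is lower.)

-21 semitones

A♯2 at fret 5 → D♯3 (MIDI 51); G4 at fret 5 → C5 (MIDI 72).
51 − 72 = -21, so the two pitches are 21 semitones apart.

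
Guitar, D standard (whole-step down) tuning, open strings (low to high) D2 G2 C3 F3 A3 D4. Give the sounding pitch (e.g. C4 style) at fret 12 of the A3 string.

The open A3 string plus 12 semitones: A–A#–B–C–…–G–G#–A.
The walk passes from B into C once, so the octave number goes from 3 to 4.

A4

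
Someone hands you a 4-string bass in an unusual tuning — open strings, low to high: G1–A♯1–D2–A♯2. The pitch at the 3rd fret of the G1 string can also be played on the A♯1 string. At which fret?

Fret 3 on G1 is MIDI 31 + 3 = 34 (A♯1). On the A♯1 string (open MIDI 34), that pitch is 34 − 34 = fret 0.

0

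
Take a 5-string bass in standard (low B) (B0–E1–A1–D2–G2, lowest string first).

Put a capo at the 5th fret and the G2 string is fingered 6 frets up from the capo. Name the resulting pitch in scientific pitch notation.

The capo raises the open G2 by 5 semitones to C3; fretting 6 more gives G2 + 5 + 6 = G2 + 11 semitones = F#3.
(Also written Gb.)

F#3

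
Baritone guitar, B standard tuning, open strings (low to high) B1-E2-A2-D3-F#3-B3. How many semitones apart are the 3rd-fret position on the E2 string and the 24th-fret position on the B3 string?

E2 at fret 3 → G2 (MIDI 43); B3 at fret 24 → B5 (MIDI 83).
43 − 83 = -40, so the two pitches are 40 semitones apart, with B5 the higher.

40 semitones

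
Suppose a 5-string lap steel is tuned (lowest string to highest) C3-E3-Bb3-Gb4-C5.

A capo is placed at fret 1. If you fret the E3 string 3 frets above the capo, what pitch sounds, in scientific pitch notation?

The capo raises the open E3 by 1 semitone to F3; fretting 3 more gives E3 + 1 + 3 = E3 + 4 semitones = Ab3.
(Also written G#.)

Ab3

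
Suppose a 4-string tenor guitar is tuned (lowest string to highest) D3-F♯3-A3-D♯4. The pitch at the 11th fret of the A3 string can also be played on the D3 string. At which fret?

18

A3 at fret 11 is A3 + 11 semitones = G♯4.
The open D3 string is 7 semitones below the open A3, so the same pitch on the D3 string lies at fret 11 + 7 = 18.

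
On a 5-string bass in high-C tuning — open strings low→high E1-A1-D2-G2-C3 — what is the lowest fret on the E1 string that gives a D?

From E1, count semitones up the chromatic scale until reaching D: E–F–F#–G–…–C–C#–D — 10 steps.

10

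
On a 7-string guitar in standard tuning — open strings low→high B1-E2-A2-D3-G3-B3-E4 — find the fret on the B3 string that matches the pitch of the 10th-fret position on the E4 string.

15

E4 at fret 10 is E4 + 10 semitones = D5.
The open B3 string is 5 semitones below the open E4, so the same pitch on the B3 string lies at fret 10 + 5 = 15.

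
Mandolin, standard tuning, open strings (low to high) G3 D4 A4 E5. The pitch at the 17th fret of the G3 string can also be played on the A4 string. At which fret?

Fret 17 on G3 is MIDI 55 + 17 = 72 (C5). On the A4 string (open MIDI 69), that pitch is 72 − 69 = fret 3.

3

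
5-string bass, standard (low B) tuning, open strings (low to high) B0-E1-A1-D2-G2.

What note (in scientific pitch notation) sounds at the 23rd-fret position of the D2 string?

D2 is MIDI 38. Adding 23 gives 61, which is C#4.
(Equivalently spelled Db4.)

C#4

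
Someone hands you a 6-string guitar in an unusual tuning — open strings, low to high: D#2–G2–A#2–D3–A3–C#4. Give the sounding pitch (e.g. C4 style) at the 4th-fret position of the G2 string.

Each fret is one semitone, so G2 + 4 = B2.

B2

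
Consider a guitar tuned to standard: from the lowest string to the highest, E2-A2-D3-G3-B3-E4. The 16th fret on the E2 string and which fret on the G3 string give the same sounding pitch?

1

Fret 16 on E2 is MIDI 40 + 16 = 56 (G♯3). On the G3 string (open MIDI 55), that pitch is 56 − 55 = fret 1.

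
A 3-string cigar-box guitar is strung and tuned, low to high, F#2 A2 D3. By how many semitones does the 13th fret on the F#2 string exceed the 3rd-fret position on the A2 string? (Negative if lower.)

F#2 at fret 13 → G3 (MIDI 55); A2 at fret 3 → C3 (MIDI 48).
55 − 48 = 7, so the two pitches are 7 semitones apart.

7 semitones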